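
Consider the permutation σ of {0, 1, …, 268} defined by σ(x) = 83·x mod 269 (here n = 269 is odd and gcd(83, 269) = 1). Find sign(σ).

Start at x=227: 227 → 11 → 106 → 190 → 168 → 225 → 114 → … (one orbit).
Cycle type of π: 268 + 1; total 2 cycles.
n − c = 269 − 2 = 267; sign = (−1)^267 = -1.
Zolotarev: (83|269) = -1, matching the cycle-count sign.

-1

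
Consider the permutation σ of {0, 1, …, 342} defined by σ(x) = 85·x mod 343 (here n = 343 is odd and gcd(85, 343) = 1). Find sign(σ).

Orbit of 253 under x↦85x: [253, 239, 78, 113, 1, 85, 22]… (length divides ord_343(85)).
Decompose π into cycles: lengths [49, 49, 49, 49, 49, 49, 7, 7, 7, 7, 7, 7, 1, 1, 1, 1, 1, 1, 1] (19 cycles, including the fixed point 0).
With 19 cycles on 343 points, sign = (−1)^{343−19} = +1.

+1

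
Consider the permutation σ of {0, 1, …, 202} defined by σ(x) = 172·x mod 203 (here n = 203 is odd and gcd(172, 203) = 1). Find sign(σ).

-1

Orbit of 151 under x↦172x: [151, 191, 169, 39, 9, 127, 123]… (length divides ord_203(172)).
The orbit structure of x ↦ 172x mod 203: 6 orbits of sizes [84, 84, 28, 3, 3, 1].
sign(π) = (−1)^{n − #cycles} = (−1)^{203−6} = (−1)^197 = -1.
Via Zolotarev, sign(π_{172}) = (172|203) = -1.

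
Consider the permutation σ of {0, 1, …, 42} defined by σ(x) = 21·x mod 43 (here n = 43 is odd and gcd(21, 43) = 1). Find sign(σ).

Start at x=21: 21 → 11 → 16 → 35 → 4 → 41 → 1 → 21 (one orbit).
The orbit structure of x ↦ 21x mod 43: 7 orbits of sizes [7, 7, 7, 7, 7, 7, 1].
Σ(ℓ_i−1) = 43−7 = 36; sign = (−1)^36 = +1.

+1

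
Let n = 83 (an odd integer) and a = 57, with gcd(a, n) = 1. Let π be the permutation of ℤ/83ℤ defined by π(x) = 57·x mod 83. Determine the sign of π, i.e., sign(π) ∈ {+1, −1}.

-1

Orbit of 37 under x↦57x: [37, 34, 29, 76, 16, 82, 26]… (length divides ord_83(57)).
The orbit structure of x ↦ 57x mod 83: 2 orbits of sizes [82, 1].
sign(π) = (−1)^{n − #cycles} = (−1)^{83−2} = (−1)^81 = -1.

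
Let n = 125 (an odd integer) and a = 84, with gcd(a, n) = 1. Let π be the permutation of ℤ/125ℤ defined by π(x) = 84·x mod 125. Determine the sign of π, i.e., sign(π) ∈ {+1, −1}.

Trace 79: π^k(79) = [79, 11, 49, 116, 119, 121, 39] for k=0..6.
Cycle type of π: 50×2 + 10×2 + 2×2 + 1; total 7 cycles.
With 7 cycles on 125 points, sign = (−1)^{125−7} = +1.

+1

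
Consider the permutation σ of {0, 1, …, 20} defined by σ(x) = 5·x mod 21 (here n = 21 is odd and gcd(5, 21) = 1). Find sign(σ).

+1

Start at x=16: 16 → 17 → 1 → 5 → 4 → 20 → 16 (one orbit).
Cycle lengths of π_5 on ℤ/21ℤ: [6, 6, 6, 2, 1]; 5 cycles in total.
5 cycles on 21: each ℓ→(−1)^(ℓ−1), product (−1)^16 = +1.
(5|21)_J = +1 (Zolotarev's lemma cross-check).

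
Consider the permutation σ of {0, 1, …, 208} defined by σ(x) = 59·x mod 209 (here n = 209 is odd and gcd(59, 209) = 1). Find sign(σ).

-1

Start at x=159: 159 → 185 → 47 → 56 → 169 → 148 → 163 → … (one orbit).
Cycle type of π: 90×2 + 18 + 5×2 + 1; total 6 cycles.
209 − 6 = 203 transpositions; sign(π) = (−1)^203 = -1.
Zolotarev: (59|209) = -1, matching the cycle-count sign.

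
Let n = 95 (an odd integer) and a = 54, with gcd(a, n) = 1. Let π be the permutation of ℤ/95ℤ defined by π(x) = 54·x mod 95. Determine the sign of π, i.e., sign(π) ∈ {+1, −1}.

+1

Start at x=26: 26 → 74 → 6 → 39 → 16 → 9 → 11 → … (one orbit).
9 cycles of lengths [18, 18, 18, 18, 9, 9, 2, 2, 1].
n − c = 95 − 9 = 86; sign = (−1)^86 = +1.
Zolotarev: (54|95) = +1, matching the cycle-count sign.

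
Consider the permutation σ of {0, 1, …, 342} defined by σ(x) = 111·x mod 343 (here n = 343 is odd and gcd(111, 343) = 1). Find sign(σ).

Trace 139: π^k(139) = [139, 337, 20, 162, 146, 85, 174] for k=0..6.
Cycle lengths of π_111 on ℤ/343ℤ: [98, 98, 98, 14, 14, 14, 2, 2, 2, 1]; 10 cycles in total.
With 10 cycles on 343 points, sign = (−1)^{343−10} = -1.
Zolotarev: (111|343) = -1, matching the cycle-count sign.

-1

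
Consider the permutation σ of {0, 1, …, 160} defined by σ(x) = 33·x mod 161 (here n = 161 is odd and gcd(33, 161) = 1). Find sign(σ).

+1

Trace 125: π^k(125) = [125, 100, 80, 64, 19, 144, 83] for k=0..6.
The orbit structure of x ↦ 33x mod 161: 5 orbits of sizes [66, 66, 22, 6, 1].
Σ(ℓ_i−1) = 161−5 = 156; sign = (−1)^156 = +1.
Zolotarev: (33|161) = +1, matching the cycle-count sign.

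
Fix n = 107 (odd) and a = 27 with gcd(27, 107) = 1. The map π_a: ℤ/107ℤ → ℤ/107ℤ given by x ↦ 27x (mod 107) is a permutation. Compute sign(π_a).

+1

Start at x=87: 87 → 102 → 79 → 100 → 25 → 33 → 35 → … (one orbit).
The orbit structure of x ↦ 27x mod 107: 3 orbits of sizes [53, 53, 1].
With 3 cycles on 107 points, sign = (−1)^{107−3} = +1.
Via Zolotarev, sign(π_{27}) = (27|107) = +1.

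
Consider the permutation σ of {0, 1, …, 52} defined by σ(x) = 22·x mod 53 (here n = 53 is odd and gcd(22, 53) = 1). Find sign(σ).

Orbit of 7 under x↦22x: [7, 48, 49, 18, 25, 20, 16]… (length divides ord_53(22)).
The orbit structure of x ↦ 22x mod 53: 2 orbits of sizes [52, 1].
53 − 2 = 51 transpositions; sign(π) = (−1)^51 = -1.
(22|53)_J = -1 (Zolotarev's lemma cross-check).

-1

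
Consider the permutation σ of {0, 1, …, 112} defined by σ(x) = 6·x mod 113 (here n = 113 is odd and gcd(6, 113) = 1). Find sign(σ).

Trace 102: π^k(102) = [102, 47, 56, 110, 95, 5, 30] for k=0..6.
2 cycles of lengths [112, 1].
n − c = 113 − 2 = 111; sign = (−1)^111 = -1.

-1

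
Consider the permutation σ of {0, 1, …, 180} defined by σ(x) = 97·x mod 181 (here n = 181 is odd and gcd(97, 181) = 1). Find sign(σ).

Orbit of 130 under x↦97x: [130, 121, 153, 180, 84, 3, 110]… (length divides ord_181(97)).
2 cycles of lengths [180, 1].
Σ(ℓ_i−1) = 181−2 = 179; sign = (−1)^179 = -1.

-1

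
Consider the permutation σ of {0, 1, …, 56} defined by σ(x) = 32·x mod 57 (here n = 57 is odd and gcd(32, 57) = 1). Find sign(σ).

+1

Orbit of 8 under x↦32x: [8, 28, 41, 1, 32, 55, 50]… (length divides ord_57(32)).
Decompose π into cycles: lengths [18, 18, 18, 2, 1] (5 cycles, including the fixed point 0).
With 5 cycles on 57 points, sign = (−1)^{57−5} = +1.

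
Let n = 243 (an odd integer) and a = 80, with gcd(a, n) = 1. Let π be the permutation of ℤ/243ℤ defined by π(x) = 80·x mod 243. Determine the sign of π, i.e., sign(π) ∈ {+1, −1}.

-1

Start at x=161: 161 → 1 → 80 → 82 → 242 → 163 → 161 (one orbit).
68 cycles of lengths [6, 6, 6, 6, 6, 6, 6, 6, 6, 6, 6, 6, 6, 6, 6, 6, 6, 6, 6, 6, 6, 6, 6, 6, 6, 6, 6, 2, 2, 2, 2, 2, 2, 2, 2, 2, 2, 2, 2, 2, 2, 2, 2, 2, 2, 2, 2, 2, 2, 2, 2, 2, 2, 2, 2, 2, 2, 2, 2, 2, 2, 2, 2, 2, 2, 2, 2, 1].
68 cycles on 243: each ℓ→(−1)^(ℓ−1), product (−1)^175 = -1.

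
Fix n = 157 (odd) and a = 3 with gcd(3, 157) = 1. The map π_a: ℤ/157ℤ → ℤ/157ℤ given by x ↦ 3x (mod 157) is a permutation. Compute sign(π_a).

Orbit of 126 under x↦3x: [126, 64, 35, 105, 1, 3, 9]… (length divides ord_157(3)).
3 cycles of lengths [78, 78, 1].
Σ(ℓ_i−1) = 157−3 = 154; sign = (−1)^154 = +1.
The Jacobi symbol (3|157) = +1 (Zolotarev) agrees.

+1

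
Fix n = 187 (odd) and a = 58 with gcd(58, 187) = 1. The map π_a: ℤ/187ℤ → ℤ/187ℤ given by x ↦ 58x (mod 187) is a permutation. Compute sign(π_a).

-1

Start at x=71: 71 → 4 → 45 → 179 → 97 → 16 → 180 → … (one orbit).
The orbit structure of x ↦ 58x mod 187: 6 orbits of sizes [80, 80, 16, 5, 5, 1].
sign(π) = (−1)^{n − #cycles} = (−1)^{187−6} = (−1)^181 = -1.
Zolotarev: (58|187) = -1, matching the cycle-count sign.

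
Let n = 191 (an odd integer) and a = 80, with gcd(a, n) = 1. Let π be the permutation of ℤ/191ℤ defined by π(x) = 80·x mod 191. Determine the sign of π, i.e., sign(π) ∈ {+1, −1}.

Orbit of 163 under x↦80x: [163, 52, 149, 78, 128, 117, 1]… (length divides ord_191(80)).
π_80 has 3 disjoint cycles with lengths [95, 95, 1] on {0,…,190}.
Σ(ℓ_i−1) = 191−3 = 188; sign = (−1)^188 = +1.
Zolotarev: (80|191) = +1, matching the cycle-count sign.

+1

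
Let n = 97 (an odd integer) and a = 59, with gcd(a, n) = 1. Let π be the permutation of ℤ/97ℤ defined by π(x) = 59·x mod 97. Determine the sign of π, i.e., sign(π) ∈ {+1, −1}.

-1

Orbit of 21 under x↦59x: [21, 75, 60, 48, 19, 54, 82]… (length divides ord_97(59)).
π_59 has 2 disjoint cycles with lengths [96, 1] on {0,…,96}.
Σ(ℓ_i−1) = 97−2 = 95; sign = (−1)^95 = -1.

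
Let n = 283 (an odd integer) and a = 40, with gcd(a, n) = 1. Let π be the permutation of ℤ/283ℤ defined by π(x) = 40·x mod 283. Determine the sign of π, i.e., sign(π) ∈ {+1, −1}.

Orbit of 196 under x↦40x: [196, 199, 36, 25, 151, 97, 201]… (length divides ord_283(40)).
Cycle lengths of π_40 on ℤ/283ℤ: [141, 141, 1]; 3 cycles in total.
Σ(ℓ_i−1) = 283−3 = 280; sign = (−1)^280 = +1.
(40|283)_J = +1 (Zolotarev's lemma cross-check).

+1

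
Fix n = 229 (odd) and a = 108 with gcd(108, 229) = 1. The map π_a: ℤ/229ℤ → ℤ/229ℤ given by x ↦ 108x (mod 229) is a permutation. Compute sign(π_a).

Start at x=11: 11 → 43 → 64 → 42 → 185 → 57 → 202 → … (one orbit).
π_108 has 7 disjoint cycles with lengths [38, 38, 38, 38, 38, 38, 1] on {0,…,228}.
sign(π) = (−1)^{n − #cycles} = (−1)^{229−7} = (−1)^222 = +1.
Via Zolotarev, sign(π_{108}) = (108|229) = +1.

+1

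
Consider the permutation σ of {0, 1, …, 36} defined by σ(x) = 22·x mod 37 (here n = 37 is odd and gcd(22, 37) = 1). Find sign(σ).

-1

Orbit of 35 under x↦22x: [35, 30, 31, 16, 19, 11, 20]… (length divides ord_37(22)).
Cycle type of π: 36 + 1; total 2 cycles.
n − c = 37 − 2 = 35; sign = (−1)^35 = -1.
Via Zolotarev, sign(π_{22}) = (22|37) = -1.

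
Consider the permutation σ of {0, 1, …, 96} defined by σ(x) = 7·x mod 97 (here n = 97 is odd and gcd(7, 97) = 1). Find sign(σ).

-1

Start at x=7: 7 → 49 → 52 → 73 → 26 → 85 → 13 → … (one orbit).
The orbit structure of x ↦ 7x mod 97: 2 orbits of sizes [96, 1].
With 2 cycles on 97 points, sign = (−1)^{97−2} = -1.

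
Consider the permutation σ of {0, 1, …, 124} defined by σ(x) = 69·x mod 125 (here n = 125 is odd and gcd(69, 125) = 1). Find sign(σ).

+1

Trace 36: π^k(36) = [36, 109, 21, 74, 106, 64, 41] for k=0..6.
Cycle type of π: 50×2 + 10×2 + 2×2 + 1; total 7 cycles.
7 cycles on 125: each ℓ→(−1)^(ℓ−1), product (−1)^118 = +1.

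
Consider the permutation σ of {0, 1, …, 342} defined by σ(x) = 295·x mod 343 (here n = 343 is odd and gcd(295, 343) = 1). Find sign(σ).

Start at x=1: 1 → 295 → 246 → 197 → 148 → 99 → 50 → 1 (one orbit).
Cycle lengths of π_295 on ℤ/343ℤ: [7, 7, 7, 7, 7, 7, 7, 7, 7, 7, 7, 7, 7, 7, 7, 7, 7, 7, 7, 7, 7, 7, 7, 7, 7, 7, 7, 7, 7, 7, 7, 7, 7, 7, 7, 7, 7, 7, 7, 7, 7, 7, 1, 1, 1, 1, 1, 1, 1, 1, 1, 1, 1, 1, 1, 1, 1, 1, 1, 1, 1, 1, 1, 1, 1, 1, 1, 1, 1, 1, 1, 1, 1, 1, 1, 1, 1, 1, 1, 1, 1, 1, 1, 1, 1, 1, 1, 1, 1, 1, 1]; 91 cycles in total.
91 cycles on 343: each ℓ→(−1)^(ℓ−1), product (−1)^252 = +1.

+1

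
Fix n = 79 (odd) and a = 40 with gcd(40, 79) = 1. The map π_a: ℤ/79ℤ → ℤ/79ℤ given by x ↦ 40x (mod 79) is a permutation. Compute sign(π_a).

Orbit of 2 under x↦40x: [2, 1, 40, 20, 10, 5, 42]… (length divides ord_79(40)).
3 cycles of lengths [39, 39, 1].
n − c = 79 − 3 = 76; sign = (−1)^76 = +1.
Via Zolotarev, sign(π_{40}) = (40|79) = +1.

+1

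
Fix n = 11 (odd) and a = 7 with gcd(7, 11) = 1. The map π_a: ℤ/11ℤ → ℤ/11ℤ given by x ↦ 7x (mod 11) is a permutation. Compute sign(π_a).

Start at x=8: 8 → 1 → 7 → 5 → 2 → 3 → 10 → … (one orbit).
Decompose π into cycles: lengths [10, 1] (2 cycles, including the fixed point 0).
Σ(ℓ_i−1) = 11−2 = 9; sign = (−1)^9 = -1.
Check: (7/11) = -1 by Zolotarev.

-1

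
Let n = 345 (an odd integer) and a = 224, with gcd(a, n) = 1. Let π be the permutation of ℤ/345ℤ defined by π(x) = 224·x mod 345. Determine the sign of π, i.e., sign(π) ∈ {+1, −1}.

+1

Start at x=14: 14 → 31 → 44 → 196 → 89 → 271 → 329 → … (one orbit).
π_224 has 23 disjoint cycles with lengths [22, 22, 22, 22, 22, 22, 22, 22, 22, 22, 22, 22, 22, 22, 22, 2, 2, 2, 2, 2, 2, 2, 1] on {0,…,344}.
345 − 23 = 322 transpositions; sign(π) = (−1)^322 = +1.
(224|345)_J = +1 (Zolotarev's lemma cross-check).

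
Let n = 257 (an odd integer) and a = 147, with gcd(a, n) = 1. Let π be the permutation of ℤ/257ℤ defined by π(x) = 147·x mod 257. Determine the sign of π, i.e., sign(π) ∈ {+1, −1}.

-1

Trace 229: π^k(229) = [229, 253, 183, 173, 245, 35, 5] for k=0..6.
Decompose π into cycles: lengths [256, 1] (2 cycles, including the fixed point 0).
2 cycles on 257: each ℓ→(−1)^(ℓ−1), product (−1)^255 = -1.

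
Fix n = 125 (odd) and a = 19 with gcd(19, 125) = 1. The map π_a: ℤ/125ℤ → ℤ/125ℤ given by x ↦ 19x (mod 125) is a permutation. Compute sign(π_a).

Orbit of 19 under x↦19x: [19, 111, 109, 71, 99, 6, 114]… (length divides ord_125(19)).
7 cycles of lengths [50, 50, 10, 10, 2, 2, 1].
125 − 7 = 118 transpositions; sign(π) = (−1)^118 = +1.
Check: (19/125) = +1 by Zolotarev.

+1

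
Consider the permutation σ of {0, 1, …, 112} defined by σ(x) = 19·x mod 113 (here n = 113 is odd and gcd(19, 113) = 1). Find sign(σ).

-1

Orbit of 68 under x↦19x: [68, 49, 27, 61, 29, 99, 73]… (length divides ord_113(19)).
2 cycles of lengths [112, 1].
n − c = 113 − 2 = 111; sign = (−1)^111 = -1.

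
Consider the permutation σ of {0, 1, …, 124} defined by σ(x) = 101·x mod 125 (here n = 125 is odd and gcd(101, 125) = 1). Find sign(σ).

Start at x=51: 51 → 26 → 1 → 101 → 76 → 51 (one orbit).
Cycle lengths of π_101 on ℤ/125ℤ: [5, 5, 5, 5, 5, 5, 5, 5, 5, 5, 5, 5, 5, 5, 5, 5, 5, 5, 5, 5, 1, 1, 1, 1, 1, 1, 1, 1, 1, 1, 1, 1, 1, 1, 1, 1, 1, 1, 1, 1, 1, 1, 1, 1, 1]; 45 cycles in total.
With 45 cycles on 125 points, sign = (−1)^{125−45} = +1.

+1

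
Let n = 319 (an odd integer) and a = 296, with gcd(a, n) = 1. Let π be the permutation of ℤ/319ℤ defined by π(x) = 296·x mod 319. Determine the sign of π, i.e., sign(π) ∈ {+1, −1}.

Start at x=296: 296 → 210 → 274 → 78 → 120 → 111 → 318 → … (one orbit).
Decompose π into cycles: lengths [14, 14, 14, 14, 14, 14, 14, 14, 14, 14, 14, 14, 14, 14, 14, 14, 14, 14, 14, 14, 14, 14, 2, 2, 2, 2, 2, 1] (28 cycles, including the fixed point 0).
28 cycles on 319: each ℓ→(−1)^(ℓ−1), product (−1)^291 = -1.
Zolotarev: (296|319) = -1, matching the cycle-count sign.

-1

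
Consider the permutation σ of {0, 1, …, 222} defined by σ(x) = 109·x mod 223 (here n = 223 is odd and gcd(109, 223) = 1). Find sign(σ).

+1

Start at x=121: 121 → 32 → 143 → 200 → 169 → 135 → 220 → … (one orbit).
Cycle lengths of π_109 on ℤ/223ℤ: [111, 111, 1]; 3 cycles in total.
n − c = 223 − 3 = 220; sign = (−1)^220 = +1.
Check: (109/223) = +1 by Zolotarev.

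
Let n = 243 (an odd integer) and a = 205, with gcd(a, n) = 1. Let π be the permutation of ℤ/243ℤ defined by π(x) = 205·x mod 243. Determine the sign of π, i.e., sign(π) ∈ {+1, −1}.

+1

Start at x=199: 199 → 214 → 130 → 163 → 124 → 148 → 208 → … (one orbit).
The orbit structure of x ↦ 205x mod 243: 11 orbits of sizes [81, 81, 27, 27, 9, 9, 3, 3, 1, 1, 1].
243 − 11 = 232 transpositions; sign(π) = (−1)^232 = +1.
(205|243)_J = +1 (Zolotarev's lemma cross-check).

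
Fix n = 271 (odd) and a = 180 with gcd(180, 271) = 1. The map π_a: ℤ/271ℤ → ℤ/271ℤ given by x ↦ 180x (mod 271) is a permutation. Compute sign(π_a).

+1

Orbit of 80 under x↦180x: [80, 37, 156, 167, 250, 14, 81]… (length divides ord_271(180)).
3 cycles of lengths [135, 135, 1].
sign(π) = (−1)^{n − #cycles} = (−1)^{271−3} = (−1)^268 = +1.
Via Zolotarev, sign(π_{180}) = (180|271) = +1.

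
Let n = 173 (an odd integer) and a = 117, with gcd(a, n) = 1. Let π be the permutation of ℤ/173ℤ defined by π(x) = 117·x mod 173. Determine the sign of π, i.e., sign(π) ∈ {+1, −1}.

+1

Trace 85: π^k(85) = [85, 84, 140, 118, 139, 1, 117] for k=0..6.
Decompose π into cycles: lengths [43, 43, 43, 43, 1] (5 cycles, including the fixed point 0).
173 − 5 = 168 transpositions; sign(π) = (−1)^168 = +1.
Zolotarev: (117|173) = +1, matching the cycle-count sign.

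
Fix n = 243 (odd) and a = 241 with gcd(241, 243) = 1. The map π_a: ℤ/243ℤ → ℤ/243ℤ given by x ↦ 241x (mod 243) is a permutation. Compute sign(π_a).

+1

Trace 202: π^k(202) = [202, 82, 79, 85, 73, 97, 49] for k=0..6.
The orbit structure of x ↦ 241x mod 243: 11 orbits of sizes [81, 81, 27, 27, 9, 9, 3, 3, 1, 1, 1].
n − c = 243 − 11 = 232; sign = (−1)^232 = +1.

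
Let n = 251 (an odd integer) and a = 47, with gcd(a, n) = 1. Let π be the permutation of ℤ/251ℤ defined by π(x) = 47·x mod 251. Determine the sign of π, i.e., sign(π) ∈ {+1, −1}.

-1

Orbit of 235 under x↦47x: [235, 1, 47, 201, 160, 241, 32]… (length divides ord_251(47)).
π_47 has 6 disjoint cycles with lengths [50, 50, 50, 50, 50, 1] on {0,…,250}.
With 6 cycles on 251 points, sign = (−1)^{251−6} = -1.
Check: (47/251) = -1 by Zolotarev.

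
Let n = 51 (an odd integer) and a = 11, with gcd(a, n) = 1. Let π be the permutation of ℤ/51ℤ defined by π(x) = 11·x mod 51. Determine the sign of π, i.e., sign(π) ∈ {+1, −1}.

Start at x=41: 41 → 43 → 14 → 1 → 11 → 19 → 5 → … (one orbit).
Cycle type of π: 16×3 + 2 + 1; total 5 cycles.
5 cycles on 51: each ℓ→(−1)^(ℓ−1), product (−1)^46 = +1.

+1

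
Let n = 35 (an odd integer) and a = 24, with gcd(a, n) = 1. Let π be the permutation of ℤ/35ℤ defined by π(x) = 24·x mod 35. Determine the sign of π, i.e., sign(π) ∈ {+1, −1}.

-1

Trace 16: π^k(16) = [16, 34, 11, 19, 1, 24] for k=0..5.
π_24 has 8 disjoint cycles with lengths [6, 6, 6, 6, 6, 2, 2, 1] on {0,…,34}.
n − c = 35 − 8 = 27; sign = (−1)^27 = -1.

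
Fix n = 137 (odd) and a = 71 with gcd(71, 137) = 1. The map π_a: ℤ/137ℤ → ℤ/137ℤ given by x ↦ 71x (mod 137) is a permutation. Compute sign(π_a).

-1

Orbit of 81 under x↦71x: [81, 134, 61, 84, 73, 114, 11]… (length divides ord_137(71)).
Decompose π into cycles: lengths [136, 1] (2 cycles, including the fixed point 0).
n − c = 137 − 2 = 135; sign = (−1)^135 = -1.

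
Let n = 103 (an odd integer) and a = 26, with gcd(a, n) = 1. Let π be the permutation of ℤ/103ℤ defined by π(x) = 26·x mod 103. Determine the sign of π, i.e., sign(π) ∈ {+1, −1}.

Trace 25: π^k(25) = [25, 32, 8, 2, 52, 13, 29] for k=0..6.
Cycle lengths of π_26 on ℤ/103ℤ: [51, 51, 1]; 3 cycles in total.
n − c = 103 − 3 = 100; sign = (−1)^100 = +1.
Via Zolotarev, sign(π_{26}) = (26|103) = +1.

+1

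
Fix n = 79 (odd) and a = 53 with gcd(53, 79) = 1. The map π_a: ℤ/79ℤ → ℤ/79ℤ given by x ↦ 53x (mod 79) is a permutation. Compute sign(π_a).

Trace 38: π^k(38) = [38, 39, 13, 57, 19, 59, 46] for k=0..6.
Decompose π into cycles: lengths [78, 1] (2 cycles, including the fixed point 0).
n − c = 79 − 2 = 77; sign = (−1)^77 = -1.
The Jacobi symbol (53|79) = -1 (Zolotarev) agrees.

-1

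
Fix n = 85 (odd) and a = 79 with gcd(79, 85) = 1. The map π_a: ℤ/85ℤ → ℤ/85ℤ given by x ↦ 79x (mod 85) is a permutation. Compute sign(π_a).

Trace 79: π^k(79) = [79, 36, 39, 21, 44, 76, 54] for k=0..6.
π_79 has 8 disjoint cycles with lengths [16, 16, 16, 16, 16, 2, 2, 1] on {0,…,84}.
With 8 cycles on 85 points, sign = (−1)^{85−8} = -1.
The Jacobi symbol (79|85) = -1 (Zolotarev) agrees.

-1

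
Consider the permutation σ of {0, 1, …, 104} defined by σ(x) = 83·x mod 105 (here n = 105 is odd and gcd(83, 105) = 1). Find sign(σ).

Start at x=62: 62 → 1 → 83 → 64 → 62 (one orbit).
Cycle type of π: 4×21 + 2×10 + 1; total 32 cycles.
sign(π) = (−1)^{n − #cycles} = (−1)^{105−32} = (−1)^73 = -1.
Via Zolotarev, sign(π_{83}) = (83|105) = -1.

-1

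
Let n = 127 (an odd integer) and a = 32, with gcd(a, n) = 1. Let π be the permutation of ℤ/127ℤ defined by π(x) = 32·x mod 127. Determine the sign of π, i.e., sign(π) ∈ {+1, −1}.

Trace 4: π^k(4) = [4, 1, 32, 8, 2, 64, 16] for k=0..6.
19 cycles of lengths [7, 7, 7, 7, 7, 7, 7, 7, 7, 7, 7, 7, 7, 7, 7, 7, 7, 7, 1].
127 − 19 = 108 transpositions; sign(π) = (−1)^108 = +1.
Via Zolotarev, sign(π_{32}) = (32|127) = +1.

+1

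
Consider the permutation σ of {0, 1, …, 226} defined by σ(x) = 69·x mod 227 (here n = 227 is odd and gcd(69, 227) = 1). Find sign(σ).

+1

Trace 36: π^k(36) = [36, 214, 11, 78, 161, 213, 169] for k=0..6.
Decompose π into cycles: lengths [113, 113, 1] (3 cycles, including the fixed point 0).
3 cycles on 227: each ℓ→(−1)^(ℓ−1), product (−1)^224 = +1.
(69|227)_J = +1 (Zolotarev's lemma cross-check).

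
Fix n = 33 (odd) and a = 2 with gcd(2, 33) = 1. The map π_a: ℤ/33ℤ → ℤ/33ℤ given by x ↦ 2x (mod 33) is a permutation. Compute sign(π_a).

+1

Orbit of 17 under x↦2x: [17, 1, 2, 4, 8, 16, 32]… (length divides ord_33(2)).
π_2 has 5 disjoint cycles with lengths [10, 10, 10, 2, 1] on {0,…,32}.
n − c = 33 − 5 = 28; sign = (−1)^28 = +1.
Zolotarev: (2|33) = +1, matching the cycle-count sign.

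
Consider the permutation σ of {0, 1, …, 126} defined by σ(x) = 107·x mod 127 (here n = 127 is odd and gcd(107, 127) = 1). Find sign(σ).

Start at x=19: 19 → 1 → 107 → 19 (one orbit).
Decompose π into cycles: lengths [3, 3, 3, 3, 3, 3, 3, 3, 3, 3, 3, 3, 3, 3, 3, 3, 3, 3, 3, 3, 3, 3, 3, 3, 3, 3, 3, 3, 3, 3, 3, 3, 3, 3, 3, 3, 3, 3, 3, 3, 3, 3, 1] (43 cycles, including the fixed point 0).
n − c = 127 − 43 = 84; sign = (−1)^84 = +1.

+1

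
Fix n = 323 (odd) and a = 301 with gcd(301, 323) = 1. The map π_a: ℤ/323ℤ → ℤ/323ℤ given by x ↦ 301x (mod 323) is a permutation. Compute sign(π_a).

-1

Start at x=233: 233 → 42 → 45 → 302 → 139 → 172 → 92 → … (one orbit).
Decompose π into cycles: lengths [144, 144, 16, 9, 9, 1] (6 cycles, including the fixed point 0).
sign(π) = (−1)^{n − #cycles} = (−1)^{323−6} = (−1)^317 = -1.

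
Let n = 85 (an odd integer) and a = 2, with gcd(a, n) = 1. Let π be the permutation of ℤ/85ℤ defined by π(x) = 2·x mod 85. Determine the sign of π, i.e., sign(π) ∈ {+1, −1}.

-1

Trace 2: π^k(2) = [2, 4, 8, 16, 32, 64, 43] for k=0..6.
12 cycles of lengths [8, 8, 8, 8, 8, 8, 8, 8, 8, 8, 4, 1].
With 12 cycles on 85 points, sign = (−1)^{85−12} = -1.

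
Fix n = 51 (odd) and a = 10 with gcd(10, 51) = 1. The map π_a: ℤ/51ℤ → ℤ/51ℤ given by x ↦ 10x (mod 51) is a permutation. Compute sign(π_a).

-1

Trace 43: π^k(43) = [43, 22, 16, 7, 19, 37, 13] for k=0..6.
Cycle type of π: 16×3 + 1×3; total 6 cycles.
6 cycles on 51: each ℓ→(−1)^(ℓ−1), product (−1)^45 = -1.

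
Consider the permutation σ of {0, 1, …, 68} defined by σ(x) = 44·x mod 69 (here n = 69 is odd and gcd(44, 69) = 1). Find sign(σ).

Trace 25: π^k(25) = [25, 65, 31, 53, 55, 5, 13] for k=0..6.
The orbit structure of x ↦ 44x mod 69: 5 orbits of sizes [22, 22, 22, 2, 1].
With 5 cycles on 69 points, sign = (−1)^{69−5} = +1.
Via Zolotarev, sign(π_{44}) = (44|69) = +1.

+1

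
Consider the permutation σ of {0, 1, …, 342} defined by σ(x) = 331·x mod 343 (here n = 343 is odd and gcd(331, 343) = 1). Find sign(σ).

+1

Trace 219: π^k(219) = [219, 116, 323, 240, 207, 260, 310] for k=0..6.
π_331 has 7 disjoint cycles with lengths [147, 147, 21, 21, 3, 3, 1] on {0,…,342}.
With 7 cycles on 343 points, sign = (−1)^{343−7} = +1.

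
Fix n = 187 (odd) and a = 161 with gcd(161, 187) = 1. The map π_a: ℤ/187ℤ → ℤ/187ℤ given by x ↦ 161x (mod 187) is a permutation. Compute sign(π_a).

Orbit of 94 under x↦161x: [94, 174, 151, 1, 161, 115, 2]… (length divides ord_187(161)).
8 cycles of lengths [40, 40, 40, 40, 10, 8, 8, 1].
Σ(ℓ_i−1) = 187−8 = 179; sign = (−1)^179 = -1.

-1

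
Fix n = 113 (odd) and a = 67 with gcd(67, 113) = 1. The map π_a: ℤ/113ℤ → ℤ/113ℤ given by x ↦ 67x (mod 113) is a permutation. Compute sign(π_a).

Trace 6: π^k(6) = [6, 63, 40, 81, 3, 88, 20] for k=0..6.
π_67 has 2 disjoint cycles with lengths [112, 1] on {0,…,112}.
Σ(ℓ_i−1) = 113−2 = 111; sign = (−1)^111 = -1.
Zolotarev: (67|113) = -1, matching the cycle-count sign.

-1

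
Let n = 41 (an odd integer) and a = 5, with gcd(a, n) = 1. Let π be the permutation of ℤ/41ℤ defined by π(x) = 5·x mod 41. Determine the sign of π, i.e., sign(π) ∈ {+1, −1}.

+1

Trace 18: π^k(18) = [18, 8, 40, 36, 16, 39, 31] for k=0..6.
Cycle type of π: 20×2 + 1; total 3 cycles.
Σ(ℓ_i−1) = 41−3 = 38; sign = (−1)^38 = +1.
Via Zolotarev, sign(π_{5}) = (5|41) = +1.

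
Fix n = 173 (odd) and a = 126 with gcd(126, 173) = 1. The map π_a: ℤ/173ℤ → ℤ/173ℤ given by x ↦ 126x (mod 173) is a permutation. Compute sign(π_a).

+1

Orbit of 57 under x↦126x: [57, 89, 142, 73, 29, 21, 51]… (length divides ord_173(126)).
3 cycles of lengths [86, 86, 1].
3 cycles on 173: each ℓ→(−1)^(ℓ−1), product (−1)^170 = +1.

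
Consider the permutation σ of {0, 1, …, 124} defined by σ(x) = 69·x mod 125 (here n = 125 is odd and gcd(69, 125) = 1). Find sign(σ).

Start at x=6: 6 → 39 → 66 → 54 → 101 → 94 → 111 → … (one orbit).
The orbit structure of x ↦ 69x mod 125: 7 orbits of sizes [50, 50, 10, 10, 2, 2, 1].
n − c = 125 − 7 = 118; sign = (−1)^118 = +1.

+1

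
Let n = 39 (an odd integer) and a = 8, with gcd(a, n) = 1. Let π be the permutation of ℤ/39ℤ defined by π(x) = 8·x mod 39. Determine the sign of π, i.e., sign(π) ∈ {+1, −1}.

+1

Orbit of 8 under x↦8x: [8, 25, 5, 1]… (length divides ord_39(8)).
The orbit structure of x ↦ 8x mod 39: 11 orbits of sizes [4, 4, 4, 4, 4, 4, 4, 4, 4, 2, 1].
Σ(ℓ_i−1) = 39−11 = 28; sign = (−1)^28 = +1.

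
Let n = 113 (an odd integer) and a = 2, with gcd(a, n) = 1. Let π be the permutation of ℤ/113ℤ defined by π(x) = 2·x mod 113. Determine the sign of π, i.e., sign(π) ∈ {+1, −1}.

+1

Trace 105: π^k(105) = [105, 97, 81, 49, 98, 83, 53] for k=0..6.
Cycle lengths of π_2 on ℤ/113ℤ: [28, 28, 28, 28, 1]; 5 cycles in total.
5 cycles on 113: each ℓ→(−1)^(ℓ−1), product (−1)^108 = +1.
Check: (2/113) = +1 by Zolotarev.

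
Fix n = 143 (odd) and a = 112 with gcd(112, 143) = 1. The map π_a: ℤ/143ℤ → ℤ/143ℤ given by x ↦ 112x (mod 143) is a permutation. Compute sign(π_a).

Trace 14: π^k(14) = [14, 138, 12, 57, 92, 8, 38] for k=0..6.
Cycle lengths of π_112 on ℤ/143ℤ: [20, 20, 20, 20, 20, 20, 10, 4, 4, 4, 1]; 11 cycles in total.
With 11 cycles on 143 points, sign = (−1)^{143−11} = +1.
Zolotarev: (112|143) = +1, matching the cycle-count sign.

+1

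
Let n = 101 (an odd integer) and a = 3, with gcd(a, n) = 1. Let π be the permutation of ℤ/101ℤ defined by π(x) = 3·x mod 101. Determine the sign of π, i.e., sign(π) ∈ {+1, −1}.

Start at x=46: 46 → 37 → 10 → 30 → 90 → 68 → 2 → … (one orbit).
Decompose π into cycles: lengths [100, 1] (2 cycles, including the fixed point 0).
101 − 2 = 99 transpositions; sign(π) = (−1)^99 = -1.
Check: (3/101) = -1 by Zolotarev.

-1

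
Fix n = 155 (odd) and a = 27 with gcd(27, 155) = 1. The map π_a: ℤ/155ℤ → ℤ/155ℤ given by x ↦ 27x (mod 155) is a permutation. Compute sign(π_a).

Start at x=123: 123 → 66 → 77 → 64 → 23 → 1 → 27 → … (one orbit).
The orbit structure of x ↦ 27x mod 155: 11 orbits of sizes [20, 20, 20, 20, 20, 20, 10, 10, 10, 4, 1].
With 11 cycles on 155 points, sign = (−1)^{155−11} = +1.
Check: (27/155) = +1 by Zolotarev.

+1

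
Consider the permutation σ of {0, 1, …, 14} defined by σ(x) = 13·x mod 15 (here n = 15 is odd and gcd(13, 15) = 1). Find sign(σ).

-1

Trace 4: π^k(4) = [4, 7, 1, 13] for k=0..3.
Cycle type of π: 4×3 + 1×3; total 6 cycles.
Σ(ℓ_i−1) = 15−6 = 9; sign = (−1)^9 = -1.
The Jacobi symbol (13|15) = -1 (Zolotarev) agrees.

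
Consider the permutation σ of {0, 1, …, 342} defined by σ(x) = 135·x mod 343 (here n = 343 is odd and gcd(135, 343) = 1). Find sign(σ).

+1

Start at x=113: 113 → 163 → 53 → 295 → 37 → 193 → 330 → … (one orbit).
Decompose π into cycles: lengths [147, 147, 21, 21, 3, 3, 1] (7 cycles, including the fixed point 0).
343 − 7 = 336 transpositions; sign(π) = (−1)^336 = +1.
Via Zolotarev, sign(π_{135}) = (135|343) = +1.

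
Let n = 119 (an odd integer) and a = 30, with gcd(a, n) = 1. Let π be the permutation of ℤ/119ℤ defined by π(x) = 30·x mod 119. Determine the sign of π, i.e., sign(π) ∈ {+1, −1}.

Orbit of 16 under x↦30x: [16, 4, 1, 30, 67, 106, 86]… (length divides ord_119(30)).
Decompose π into cycles: lengths [12, 12, 12, 12, 12, 12, 12, 12, 4, 4, 4, 4, 3, 3, 1] (15 cycles, including the fixed point 0).
With 15 cycles on 119 points, sign = (−1)^{119−15} = +1.
The Jacobi symbol (30|119) = +1 (Zolotarev) agrees.

+1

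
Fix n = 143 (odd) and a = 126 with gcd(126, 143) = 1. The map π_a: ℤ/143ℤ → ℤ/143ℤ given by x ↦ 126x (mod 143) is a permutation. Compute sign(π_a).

+1

Orbit of 92 under x↦126x: [92, 9, 133, 27, 113, 81, 53]… (length divides ord_143(126)).
Decompose π into cycles: lengths [15, 15, 15, 15, 15, 15, 15, 15, 5, 5, 3, 3, 3, 3, 1] (15 cycles, including the fixed point 0).
15 cycles on 143: each ℓ→(−1)^(ℓ−1), product (−1)^128 = +1.
The Jacobi symbol (126|143) = +1 (Zolotarev) agrees.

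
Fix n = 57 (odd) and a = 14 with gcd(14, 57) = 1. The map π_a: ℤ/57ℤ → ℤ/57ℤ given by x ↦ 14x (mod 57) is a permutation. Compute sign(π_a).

+1

Trace 41: π^k(41) = [41, 4, 56, 43, 32, 49, 2] for k=0..6.
The orbit structure of x ↦ 14x mod 57: 5 orbits of sizes [18, 18, 18, 2, 1].
sign(π) = (−1)^{n − #cycles} = (−1)^{57−5} = (−1)^52 = +1.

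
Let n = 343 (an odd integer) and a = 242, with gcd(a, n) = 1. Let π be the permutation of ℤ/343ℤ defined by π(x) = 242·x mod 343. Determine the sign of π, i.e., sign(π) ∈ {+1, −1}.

+1

Trace 158: π^k(158) = [158, 163, 1, 242, 254, 71, 32] for k=0..6.
π_242 has 7 disjoint cycles with lengths [147, 147, 21, 21, 3, 3, 1] on {0,…,342}.
7 cycles on 343: each ℓ→(−1)^(ℓ−1), product (−1)^336 = +1.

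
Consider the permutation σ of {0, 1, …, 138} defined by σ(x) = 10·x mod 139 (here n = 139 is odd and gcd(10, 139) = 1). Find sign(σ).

-1

Orbit of 1 under x↦10x: [1, 10, 100, 27, 131, 59, 34]… (length divides ord_139(10)).
Cycle lengths of π_10 on ℤ/139ℤ: [46, 46, 46, 1]; 4 cycles in total.
Σ(ℓ_i−1) = 139−4 = 135; sign = (−1)^135 = -1.
The Jacobi symbol (10|139) = -1 (Zolotarev) agrees.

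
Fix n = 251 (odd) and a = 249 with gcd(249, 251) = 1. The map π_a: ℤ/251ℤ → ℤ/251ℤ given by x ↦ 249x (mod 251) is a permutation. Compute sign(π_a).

Orbit of 5 under x↦249x: [5, 241, 20, 211, 80, 91, 69]… (length divides ord_251(249)).
π_249 has 11 disjoint cycles with lengths [25, 25, 25, 25, 25, 25, 25, 25, 25, 25, 1] on {0,…,250}.
n − c = 251 − 11 = 240; sign = (−1)^240 = +1.
Check: (249/251) = +1 by Zolotarev.

+1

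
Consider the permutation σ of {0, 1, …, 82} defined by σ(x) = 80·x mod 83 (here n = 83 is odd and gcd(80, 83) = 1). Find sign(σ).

Orbit of 55 under x↦80x: [55, 1, 80, 9, 56, 81, 6]… (length divides ord_83(80)).
Decompose π into cycles: lengths [82, 1] (2 cycles, including the fixed point 0).
83 − 2 = 81 transpositions; sign(π) = (−1)^81 = -1.
(80|83)_J = -1 (Zolotarev's lemma cross-check).

-1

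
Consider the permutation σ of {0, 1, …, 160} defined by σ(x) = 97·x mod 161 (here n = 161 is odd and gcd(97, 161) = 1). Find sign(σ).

Start at x=132: 132 → 85 → 34 → 78 → 160 → 64 → 90 → … (one orbit).
Decompose π into cycles: lengths [22, 22, 22, 22, 22, 22, 22, 2, 2, 2, 1] (11 cycles, including the fixed point 0).
161 − 11 = 150 transpositions; sign(π) = (−1)^150 = +1.

+1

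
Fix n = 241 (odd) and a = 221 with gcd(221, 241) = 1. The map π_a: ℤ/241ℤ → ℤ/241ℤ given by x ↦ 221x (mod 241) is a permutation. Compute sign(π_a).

+1

Start at x=180: 180 → 15 → 182 → 216 → 18 → 122 → 211 → … (one orbit).
3 cycles of lengths [120, 120, 1].
n − c = 241 − 3 = 238; sign = (−1)^238 = +1.
Check: (221/241) = +1 by Zolotarev.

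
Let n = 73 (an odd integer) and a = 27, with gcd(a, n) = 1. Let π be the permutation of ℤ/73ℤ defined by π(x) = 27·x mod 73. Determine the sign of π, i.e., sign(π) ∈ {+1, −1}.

Trace 27: π^k(27) = [27, 72, 46, 1] for k=0..3.
Cycle lengths of π_27 on ℤ/73ℤ: [4, 4, 4, 4, 4, 4, 4, 4, 4, 4, 4, 4, 4, 4, 4, 4, 4, 4, 1]; 19 cycles in total.
19 cycles on 73: each ℓ→(−1)^(ℓ−1), product (−1)^54 = +1.

+1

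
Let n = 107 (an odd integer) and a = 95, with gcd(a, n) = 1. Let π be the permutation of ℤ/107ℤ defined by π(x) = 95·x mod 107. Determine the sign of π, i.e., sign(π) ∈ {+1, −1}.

-1

Trace 72: π^k(72) = [72, 99, 96, 25, 21, 69, 28] for k=0..6.
π_95 has 2 disjoint cycles with lengths [106, 1] on {0,…,106}.
sign(π) = (−1)^{n − #cycles} = (−1)^{107−2} = (−1)^105 = -1.
Zolotarev: (95|107) = -1, matching the cycle-count sign.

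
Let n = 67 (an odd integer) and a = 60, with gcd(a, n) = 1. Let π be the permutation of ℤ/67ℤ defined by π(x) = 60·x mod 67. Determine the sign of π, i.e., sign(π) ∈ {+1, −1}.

+1

Trace 26: π^k(26) = [26, 19, 1, 60, 49, 59, 56] for k=0..6.
Cycle lengths of π_60 on ℤ/67ℤ: [33, 33, 1]; 3 cycles in total.
sign(π) = (−1)^{n − #cycles} = (−1)^{67−3} = (−1)^64 = +1.
The Jacobi symbol (60|67) = +1 (Zolotarev) agrees.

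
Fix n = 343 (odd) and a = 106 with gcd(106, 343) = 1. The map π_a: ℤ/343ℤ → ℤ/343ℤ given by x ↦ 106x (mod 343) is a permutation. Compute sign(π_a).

Orbit of 127 under x↦106x: [127, 85, 92, 148, 253, 64, 267]… (length divides ord_343(106)).
Cycle lengths of π_106 on ℤ/343ℤ: [49, 49, 49, 49, 49, 49, 7, 7, 7, 7, 7, 7, 1, 1, 1, 1, 1, 1, 1]; 19 cycles in total.
343 − 19 = 324 transpositions; sign(π) = (−1)^324 = +1.

+1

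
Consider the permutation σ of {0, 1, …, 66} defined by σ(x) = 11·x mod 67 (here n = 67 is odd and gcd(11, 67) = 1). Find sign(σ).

-1

Start at x=61: 61 → 1 → 11 → 54 → 58 → 35 → 50 → … (one orbit).
π_11 has 2 disjoint cycles with lengths [66, 1] on {0,…,66}.
n − c = 67 − 2 = 65; sign = (−1)^65 = -1.
The Jacobi symbol (11|67) = -1 (Zolotarev) agrees.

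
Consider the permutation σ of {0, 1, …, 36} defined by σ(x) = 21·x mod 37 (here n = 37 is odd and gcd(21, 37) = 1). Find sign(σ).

Trace 12: π^k(12) = [12, 30, 1, 21, 34, 11, 9] for k=0..6.
π_21 has 3 disjoint cycles with lengths [18, 18, 1] on {0,…,36}.
With 3 cycles on 37 points, sign = (−1)^{37−3} = +1.

+1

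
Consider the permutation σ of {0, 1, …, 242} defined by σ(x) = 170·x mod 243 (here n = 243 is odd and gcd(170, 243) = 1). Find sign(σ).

-1

Trace 64: π^k(64) = [64, 188, 127, 206, 28, 143, 10] for k=0..6.
Decompose π into cycles: lengths [54, 54, 54, 18, 18, 18, 6, 6, 6, 2, 2, 2, 2, 1] (14 cycles, including the fixed point 0).
With 14 cycles on 243 points, sign = (−1)^{243−14} = -1.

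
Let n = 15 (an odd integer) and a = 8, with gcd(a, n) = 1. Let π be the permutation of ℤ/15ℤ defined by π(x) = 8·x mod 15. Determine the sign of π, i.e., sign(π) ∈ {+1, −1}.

Orbit of 8 under x↦8x: [8, 4, 2, 1]… (length divides ord_15(8)).
Cycle lengths of π_8 on ℤ/15ℤ: [4, 4, 4, 2, 1]; 5 cycles in total.
sign(π) = (−1)^{n − #cycles} = (−1)^{15−5} = (−1)^10 = +1.
Via Zolotarev, sign(π_{8}) = (8|15) = +1.

+1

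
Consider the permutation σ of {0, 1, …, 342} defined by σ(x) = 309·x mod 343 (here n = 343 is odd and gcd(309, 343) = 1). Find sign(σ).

+1

Trace 162: π^k(162) = [162, 323, 337, 204, 267, 183, 295] for k=0..6.
19 cycles of lengths [49, 49, 49, 49, 49, 49, 7, 7, 7, 7, 7, 7, 1, 1, 1, 1, 1, 1, 1].
19 cycles on 343: each ℓ→(−1)^(ℓ−1), product (−1)^324 = +1.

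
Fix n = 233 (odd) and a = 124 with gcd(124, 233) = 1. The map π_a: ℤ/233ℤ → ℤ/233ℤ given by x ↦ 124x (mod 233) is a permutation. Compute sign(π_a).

+1

Trace 132: π^k(132) = [132, 58, 202, 117, 62, 232, 109] for k=0..6.
3 cycles of lengths [116, 116, 1].
With 3 cycles on 233 points, sign = (−1)^{233−3} = +1.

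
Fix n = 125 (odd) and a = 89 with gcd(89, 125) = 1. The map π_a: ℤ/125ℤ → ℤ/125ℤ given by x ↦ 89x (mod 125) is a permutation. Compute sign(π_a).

+1

Start at x=51: 51 → 39 → 96 → 44 → 41 → 24 → 11 → … (one orbit).
Cycle lengths of π_89 on ℤ/125ℤ: [50, 50, 10, 10, 2, 2, 1]; 7 cycles in total.
7 cycles on 125: each ℓ→(−1)^(ℓ−1), product (−1)^118 = +1.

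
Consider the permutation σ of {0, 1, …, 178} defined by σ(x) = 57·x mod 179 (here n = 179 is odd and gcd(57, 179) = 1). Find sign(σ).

Trace 51: π^k(51) = [51, 43, 124, 87, 126, 22, 1] for k=0..6.
Decompose π into cycles: lengths [89, 89, 1] (3 cycles, including the fixed point 0).
3 cycles on 179: each ℓ→(−1)^(ℓ−1), product (−1)^176 = +1.

+1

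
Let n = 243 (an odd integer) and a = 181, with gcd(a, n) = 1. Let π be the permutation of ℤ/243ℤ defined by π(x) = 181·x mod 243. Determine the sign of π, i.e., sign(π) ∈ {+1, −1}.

Trace 64: π^k(64) = [64, 163, 100, 118, 217, 154, 172] for k=0..6.
Cycle lengths of π_181 on ℤ/243ℤ: [27, 27, 27, 27, 27, 27, 9, 9, 9, 9, 9, 9, 3, 3, 3, 3, 3, 3, 1, 1, 1, 1, 1, 1, 1, 1, 1]; 27 cycles in total.
243 − 27 = 216 transpositions; sign(π) = (−1)^216 = +1.
(181|243)_J = +1 (Zolotarev's lemma cross-check).

+1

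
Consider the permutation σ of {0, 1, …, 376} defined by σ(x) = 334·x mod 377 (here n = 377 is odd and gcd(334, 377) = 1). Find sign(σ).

Trace 276: π^k(276) = [276, 196, 243, 107, 300, 295, 133] for k=0..6.
Decompose π into cycles: lengths [84, 84, 84, 84, 28, 3, 3, 3, 3, 1] (10 cycles, including the fixed point 0).
Σ(ℓ_i−1) = 377−10 = 367; sign = (−1)^367 = -1.
Via Zolotarev, sign(π_{334}) = (334|377) = -1.

-1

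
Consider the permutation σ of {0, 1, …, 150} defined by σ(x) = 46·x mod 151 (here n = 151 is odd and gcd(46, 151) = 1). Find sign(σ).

-1

Orbit of 66 under x↦46x: [66, 16, 132, 32, 113, 64, 75]… (length divides ord_151(46)).
Cycle type of π: 30×5 + 1; total 6 cycles.
Σ(ℓ_i−1) = 151−6 = 145; sign = (−1)^145 = -1.
Check: (46/151) = -1 by Zolotarev.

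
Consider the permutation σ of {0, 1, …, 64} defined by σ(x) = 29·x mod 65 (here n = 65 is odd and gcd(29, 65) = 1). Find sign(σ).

+1

Trace 14: π^k(14) = [14, 16, 9, 1, 29, 61] for k=0..5.
π_29 has 15 disjoint cycles with lengths [6, 6, 6, 6, 6, 6, 6, 6, 3, 3, 3, 3, 2, 2, 1] on {0,…,64}.
15 cycles on 65: each ℓ→(−1)^(ℓ−1), product (−1)^50 = +1.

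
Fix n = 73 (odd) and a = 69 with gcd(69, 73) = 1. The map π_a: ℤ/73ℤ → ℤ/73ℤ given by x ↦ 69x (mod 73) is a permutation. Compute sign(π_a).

+1

Start at x=9: 9 → 37 → 71 → 8 → 41 → 55 → 72 → … (one orbit).
5 cycles of lengths [18, 18, 18, 18, 1].
sign(π) = (−1)^{n − #cycles} = (−1)^{73−5} = (−1)^68 = +1.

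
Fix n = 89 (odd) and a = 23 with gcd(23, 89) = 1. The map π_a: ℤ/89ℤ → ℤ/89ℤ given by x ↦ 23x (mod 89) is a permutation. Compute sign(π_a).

-1

Orbit of 24 under x↦23x: [24, 18, 58, 88, 66, 5, 26]… (length divides ord_89(23)).
Cycle lengths of π_23 on ℤ/89ℤ: [88, 1]; 2 cycles in total.
89 − 2 = 87 transpositions; sign(π) = (−1)^87 = -1.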